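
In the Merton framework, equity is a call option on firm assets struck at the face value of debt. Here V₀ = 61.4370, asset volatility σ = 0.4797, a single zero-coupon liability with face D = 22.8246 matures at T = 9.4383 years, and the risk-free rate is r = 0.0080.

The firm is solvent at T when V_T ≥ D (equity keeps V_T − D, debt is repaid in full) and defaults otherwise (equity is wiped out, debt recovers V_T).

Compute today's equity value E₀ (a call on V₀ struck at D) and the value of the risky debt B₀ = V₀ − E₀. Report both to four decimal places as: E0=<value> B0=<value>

d₁ = [ln(V₀/D) + (r + σ²/2)T] / (σ√T)
   = [ln(61.4370/22.8246) + (0.0080 + 0.5·0.4797²)·9.4383] / (0.4797·√9.4383)
   = [0.990173 + 1.161440] / 1.473726 = 1.459982
d₂ = d₁ − σ√T = 1.459982 − 1.473726 = -0.013743
N(d₁) = 0.927853,  N(d₂) = 0.494517,  e^(−rT) = 0.927274
E₀ = V₀·N(d₁) − D·e^(−rT)·N(d₂)
   = 61.4370·0.927853 − 22.8246·0.927274·0.494517 = 46.538186
B₀ = V₀ − E₀ = 61.4370 − 46.538186 = 14.898814

E0=46.5382 B0=14.8988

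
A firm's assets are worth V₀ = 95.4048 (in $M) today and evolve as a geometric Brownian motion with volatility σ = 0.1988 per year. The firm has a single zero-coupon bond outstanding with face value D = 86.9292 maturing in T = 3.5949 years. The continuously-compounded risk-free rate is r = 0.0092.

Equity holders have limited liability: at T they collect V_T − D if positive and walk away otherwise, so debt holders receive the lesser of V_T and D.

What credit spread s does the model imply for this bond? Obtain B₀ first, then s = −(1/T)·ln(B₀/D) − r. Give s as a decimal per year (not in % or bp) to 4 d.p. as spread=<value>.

d₁ = [ln(V₀/D) + (r + σ²/2)T] / (σ√T)
   = [ln(95.4048/86.9292) + (0.0092 + 0.5·0.1988²)·3.5949] / (0.1988·√3.5949)
   = [0.093035 + 0.104111] / 0.376929 = 0.523031
d₂ = d₁ − σ√T = 0.523031 − 0.376929 = 0.146102
N(d₁) = 0.699524,  N(d₂) = 0.558080,  e^(−rT) = 0.967468
E₀ = V₀·N(d₁) − D·e^(−rT)·N(d₂)
   = 95.4048·0.699524 − 86.9292·0.967468·0.558080 = 19.802757
B₀ = V₀ − E₀ = 95.4048 − 19.802757 = 75.602043
spread = −(1/T)·ln(B₀/D) − r = −(1/3.5949)·ln(75.602043/86.9292) − 0.0092 = 0.02963576

spread=0.0296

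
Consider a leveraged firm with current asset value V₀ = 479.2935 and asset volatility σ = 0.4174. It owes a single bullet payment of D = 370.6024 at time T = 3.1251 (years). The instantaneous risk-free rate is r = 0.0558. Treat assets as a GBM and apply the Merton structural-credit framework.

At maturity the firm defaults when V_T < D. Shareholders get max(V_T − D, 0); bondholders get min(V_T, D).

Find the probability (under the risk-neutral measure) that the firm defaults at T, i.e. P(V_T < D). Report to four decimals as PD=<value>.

PD=0.4145

d₁ = [ln(V₀/D) + (r + σ²/2)T] / (σ√T)
   = [ln(479.2935/370.6024) + (0.0558 + 0.5·0.4174²)·3.1251] / (0.4174·√3.1251)
   = [0.257183 + 0.446612] / 0.737878 = 0.953811
d₂ = d₁ − σ√T = 0.953811 − 0.737878 = 0.215933
risk-neutral PD = N(−d₂) = N(-0.215933) = 0.414520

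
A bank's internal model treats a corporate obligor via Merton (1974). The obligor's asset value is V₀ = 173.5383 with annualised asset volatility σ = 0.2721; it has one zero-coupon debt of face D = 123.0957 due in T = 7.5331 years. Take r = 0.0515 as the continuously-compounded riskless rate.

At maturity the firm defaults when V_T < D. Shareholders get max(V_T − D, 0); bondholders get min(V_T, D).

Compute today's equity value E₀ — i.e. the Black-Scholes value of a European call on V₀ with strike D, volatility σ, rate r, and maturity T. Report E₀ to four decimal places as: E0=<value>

d₁ = [ln(V₀/D) + (r + σ²/2)T] / (σ√T)
   = [ln(173.5383/123.0957) + (0.0515 + 0.5·0.2721²)·7.5331] / (0.2721·√7.5331)
   = [0.343436 + 0.666824] / 0.746819 = 1.352751
d₂ = d₁ − σ√T = 1.352751 − 0.746819 = 0.605932
N(d₁) = 0.911932,  N(d₂) = 0.727720,  e^(−rT) = 0.678443
E₀ = V₀·N(d₁) − D·e^(−rT)·N(d₂)
   = 173.5383·0.911932 − 123.0957·0.678443·0.727720 = 97.480805

E0=97.4808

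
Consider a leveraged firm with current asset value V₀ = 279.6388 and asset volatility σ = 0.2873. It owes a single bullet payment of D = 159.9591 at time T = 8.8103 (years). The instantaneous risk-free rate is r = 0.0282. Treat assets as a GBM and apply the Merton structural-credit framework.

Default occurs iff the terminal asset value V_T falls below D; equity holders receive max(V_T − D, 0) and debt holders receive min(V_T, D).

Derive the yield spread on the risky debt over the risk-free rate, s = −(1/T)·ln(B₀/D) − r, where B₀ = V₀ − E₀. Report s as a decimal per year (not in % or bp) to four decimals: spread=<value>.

spread=0.0134

d₁ = [ln(V₀/D) + (r + σ²/2)T] / (σ√T)
   = [ln(279.6388/159.9591) + (0.0282 + 0.5·0.2873²)·8.8103] / (0.2873·√8.8103)
   = [0.558581 + 0.612057] / 0.852768 = 1.372750
d₂ = d₁ − σ√T = 1.372750 − 0.852768 = 0.519982
N(d₁) = 0.915085,  N(d₂) = 0.698462,  e^(−rT) = 0.780009
E₀ = V₀·N(d₁) − D·e^(−rT)·N(d₂)
   = 279.6388·0.915085 − 159.9591·0.780009·0.698462 = 168.746549
B₀ = V₀ − E₀ = 279.6388 − 168.746549 = 110.892251
spread = −(1/T)·ln(B₀/D) − r = −(1/8.8103)·ln(110.892251/159.9591) − 0.0282 = 0.01338305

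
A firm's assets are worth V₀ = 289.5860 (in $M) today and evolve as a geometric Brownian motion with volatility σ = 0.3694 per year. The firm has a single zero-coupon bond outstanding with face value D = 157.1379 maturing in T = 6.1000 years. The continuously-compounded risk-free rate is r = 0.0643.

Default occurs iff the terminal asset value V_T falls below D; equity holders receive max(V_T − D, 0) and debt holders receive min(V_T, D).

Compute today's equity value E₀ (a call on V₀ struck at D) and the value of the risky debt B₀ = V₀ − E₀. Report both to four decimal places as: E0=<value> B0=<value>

d₁ = [ln(V₀/D) + (r + σ²/2)T] / (σ√T)
   = [ln(289.5860/157.1379) + (0.0643 + 0.5·0.3694²)·6.1000] / (0.3694·√6.1000)
   = [0.611329 + 0.808422] / 0.912351 = 1.556146
d₂ = d₁ − σ√T = 1.556146 − 0.912351 = 0.643795
N(d₁) = 0.940163,  N(d₂) = 0.740146,  e^(−rT) = 0.675549
E₀ = V₀·N(d₁) − D·e^(−rT)·N(d₂)
   = 289.5860·0.940163 − 157.1379·0.675549·0.740146 = 193.688456
B₀ = V₀ − E₀ = 289.5860 − 193.688456 = 95.897544

E0=193.6885 B0=95.8975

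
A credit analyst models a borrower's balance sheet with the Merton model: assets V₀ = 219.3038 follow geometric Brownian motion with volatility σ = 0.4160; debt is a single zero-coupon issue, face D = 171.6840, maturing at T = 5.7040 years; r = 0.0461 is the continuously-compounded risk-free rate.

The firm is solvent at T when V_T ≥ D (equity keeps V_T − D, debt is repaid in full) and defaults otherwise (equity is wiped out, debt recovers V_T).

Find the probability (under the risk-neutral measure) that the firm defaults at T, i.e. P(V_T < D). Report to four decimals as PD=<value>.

d₁ = [ln(V₀/D) + (r + σ²/2)T] / (σ√T)
   = [ln(219.3038/171.6840) + (0.0461 + 0.5·0.4160²)·5.7040] / (0.4160·√5.7040)
   = [0.244802 + 0.756510] / 0.993535 = 1.007828
d₂ = d₁ − σ√T = 1.007828 − 0.993535 = 0.014294
risk-neutral PD = N(−d₂) = N(-0.014294) = 0.494298

PD=0.4943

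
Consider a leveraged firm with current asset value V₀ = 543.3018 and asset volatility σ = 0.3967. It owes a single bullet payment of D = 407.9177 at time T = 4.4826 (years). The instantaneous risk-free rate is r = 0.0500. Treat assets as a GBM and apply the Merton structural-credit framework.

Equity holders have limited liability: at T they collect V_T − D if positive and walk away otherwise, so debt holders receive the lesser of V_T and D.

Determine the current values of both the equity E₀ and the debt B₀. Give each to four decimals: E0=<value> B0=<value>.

d₁ = [ln(V₀/D) + (r + σ²/2)T] / (σ√T)
   = [ln(543.3018/407.9177) + (0.0500 + 0.5·0.3967²)·4.4826] / (0.3967·√4.4826)
   = [0.286600 + 0.576845] / 0.839899 = 1.028034
d₂ = d₁ − σ√T = 1.028034 − 0.839899 = 0.188135
N(d₁) = 0.848033,  N(d₂) = 0.574614,  e^(−rT) = 0.799211
E₀ = V₀·N(d₁) − D·e^(−rT)·N(d₂)
   = 543.3018·0.848033 − 407.9177·0.799211·0.574614 = 273.406448
B₀ = V₀ − E₀ = 543.3018 − 273.406448 = 269.895352

E0=273.4064 B0=269.8954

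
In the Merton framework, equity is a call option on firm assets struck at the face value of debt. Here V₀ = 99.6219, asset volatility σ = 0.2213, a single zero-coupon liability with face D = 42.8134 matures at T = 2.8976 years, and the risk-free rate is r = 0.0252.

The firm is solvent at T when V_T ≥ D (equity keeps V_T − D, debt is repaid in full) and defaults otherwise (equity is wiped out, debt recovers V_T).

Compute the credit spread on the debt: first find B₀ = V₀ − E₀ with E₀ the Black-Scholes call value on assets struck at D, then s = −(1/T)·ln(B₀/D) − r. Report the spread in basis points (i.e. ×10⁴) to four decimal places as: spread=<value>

d₁ = [ln(V₀/D) + (r + σ²/2)T] / (σ√T)
   = [ln(99.6219/42.8134) + (0.0252 + 0.5·0.2213²)·2.8976] / (0.2213·√2.8976)
   = [0.844531 + 0.143973] / 0.376704 = 2.624083
d₂ = d₁ − σ√T = 2.624083 − 0.376704 = 2.247379
N(d₁) = 0.995656,  N(d₂) = 0.987692,  e^(−rT) = 0.929583
E₀ = V₀·N(d₁) − D·e^(−rT)·N(d₂)
   = 99.6219·0.995656 − 42.8134·0.929583·0.987692 = 59.880372
B₀ = V₀ − E₀ = 99.6219 − 59.880372 = 39.741528
spread = −(1/T)·ln(B₀/D) − r = −(1/2.8976)·ln(39.741528/42.8134) − 0.0252 = 0.00049521
in basis points: 0.00049521 × 10⁴ = 4.9521 bp

spread=4.9521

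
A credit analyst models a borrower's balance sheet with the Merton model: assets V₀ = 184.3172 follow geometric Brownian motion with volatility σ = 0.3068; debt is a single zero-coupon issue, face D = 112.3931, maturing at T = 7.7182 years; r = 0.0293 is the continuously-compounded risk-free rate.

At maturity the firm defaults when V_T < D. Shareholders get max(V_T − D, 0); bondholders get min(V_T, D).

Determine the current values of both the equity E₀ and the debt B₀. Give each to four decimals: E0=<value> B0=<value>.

d₁ = [ln(V₀/D) + (r + σ²/2)T] / (σ√T)
   = [ln(184.3172/112.3931) + (0.0293 + 0.5·0.3068²)·7.7182] / (0.3068·√7.7182)
   = [0.494656 + 0.589386] / 0.852341 = 1.271840
d₂ = d₁ − σ√T = 1.271840 − 0.852341 = 0.419499
N(d₁) = 0.898285,  N(d₂) = 0.662574,  e^(−rT) = 0.797604
E₀ = V₀·N(d₁) − D·e^(−rT)·N(d₂)
   = 184.3172·0.898285 − 112.3931·0.797604·0.662574 = 106.172798
B₀ = V₀ − E₀ = 184.3172 − 106.172798 = 78.144402

E0=106.1728 B0=78.1444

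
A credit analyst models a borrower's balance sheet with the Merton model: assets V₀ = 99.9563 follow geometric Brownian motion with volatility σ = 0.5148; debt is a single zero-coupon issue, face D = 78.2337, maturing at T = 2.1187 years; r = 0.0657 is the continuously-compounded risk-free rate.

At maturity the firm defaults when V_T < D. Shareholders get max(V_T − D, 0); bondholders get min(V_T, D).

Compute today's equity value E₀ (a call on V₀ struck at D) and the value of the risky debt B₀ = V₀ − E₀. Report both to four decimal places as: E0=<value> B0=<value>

E0=43.4501 B0=56.5062

d₁ = [ln(V₀/D) + (r + σ²/2)T] / (σ√T)
   = [ln(99.9563/78.2337) + (0.0657 + 0.5·0.5148²)·2.1187] / (0.5148·√2.1187)
   = [0.245033 + 0.419947] / 0.749330 = 0.887431
d₂ = d₁ − σ√T = 0.887431 − 0.749330 = 0.138101
N(d₁) = 0.812577,  N(d₂) = 0.554920,  e^(−rT) = 0.870055
E₀ = V₀·N(d₁) − D·e^(−rT)·N(d₂)
   = 99.9563·0.812577 − 78.2337·0.870055·0.554920 = 43.450078
B₀ = V₀ − E₀ = 99.9563 − 43.450078 = 56.506222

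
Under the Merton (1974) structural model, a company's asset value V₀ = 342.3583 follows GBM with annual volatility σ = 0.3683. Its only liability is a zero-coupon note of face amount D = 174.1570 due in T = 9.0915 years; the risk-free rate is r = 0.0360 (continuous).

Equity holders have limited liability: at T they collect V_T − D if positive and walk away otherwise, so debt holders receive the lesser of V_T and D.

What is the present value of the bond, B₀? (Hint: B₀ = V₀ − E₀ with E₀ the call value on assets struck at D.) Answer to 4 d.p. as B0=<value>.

B0=104.6266

d₁ = [ln(V₀/D) + (r + σ²/2)T] / (σ√T)
   = [ln(342.3583/174.1570) + (0.0360 + 0.5·0.3683²)·9.0915] / (0.3683·√9.0915)
   = [0.675901 + 0.943902] / 1.110502 = 1.458621
d₂ = d₁ − σ√T = 1.458621 − 1.110502 = 0.348119
N(d₁) = 0.927665,  N(d₂) = 0.636125,  e^(−rT) = 0.720872
E₀ = V₀·N(d₁) − D·e^(−rT)·N(d₂)
   = 342.3583·0.927665 − 174.1570·0.720872·0.636125 = 237.731747
B₀ = V₀ − E₀ = 342.3583 − 237.731747 = 104.626553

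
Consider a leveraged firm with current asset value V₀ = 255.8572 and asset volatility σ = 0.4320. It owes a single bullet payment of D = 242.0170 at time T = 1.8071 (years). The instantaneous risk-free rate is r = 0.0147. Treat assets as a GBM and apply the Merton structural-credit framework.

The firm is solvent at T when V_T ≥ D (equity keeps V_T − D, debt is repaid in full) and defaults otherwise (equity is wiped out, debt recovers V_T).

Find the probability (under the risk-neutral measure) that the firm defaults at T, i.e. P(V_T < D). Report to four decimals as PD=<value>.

PD=0.5592

d₁ = [ln(V₀/D) + (r + σ²/2)T] / (σ√T)
   = [ln(255.8572/242.0170) + (0.0147 + 0.5·0.4320²)·1.8071] / (0.4320·√1.8071)
   = [0.055612 + 0.195188] / 0.580731 = 0.431870
d₂ = d₁ − σ√T = 0.431870 − 0.580731 = -0.148861
risk-neutral PD = N(−d₂) = N(0.148861) = 0.559168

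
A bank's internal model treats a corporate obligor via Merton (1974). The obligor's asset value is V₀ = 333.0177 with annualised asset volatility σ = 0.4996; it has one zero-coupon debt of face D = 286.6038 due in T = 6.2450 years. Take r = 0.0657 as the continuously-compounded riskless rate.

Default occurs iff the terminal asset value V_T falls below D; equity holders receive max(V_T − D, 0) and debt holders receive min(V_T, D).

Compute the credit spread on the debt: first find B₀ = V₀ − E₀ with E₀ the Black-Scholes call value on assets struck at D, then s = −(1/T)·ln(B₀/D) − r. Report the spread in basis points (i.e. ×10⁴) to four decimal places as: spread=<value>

d₁ = [ln(V₀/D) + (r + σ²/2)T] / (σ√T)
   = [ln(333.0177/286.6038) + (0.0657 + 0.5·0.4996²)·6.2450] / (0.4996·√6.2450)
   = [0.150095 + 1.189673] / 1.248500 = 1.073102
d₂ = d₁ − σ√T = 1.073102 − 1.248500 = -0.175399
N(d₁) = 0.858387,  N(d₂) = 0.430383,  e^(−rT) = 0.663454
E₀ = V₀·N(d₁) − D·e^(−rT)·N(d₂)
   = 333.0177·0.858387 − 286.6038·0.663454·0.430383 = 204.021514
B₀ = V₀ − E₀ = 333.0177 − 204.021514 = 128.996186
spread = −(1/T)·ln(B₀/D) − r = −(1/6.2450)·ln(128.996186/286.6038) − 0.0657 = 0.06213314
in basis points: 0.06213314 × 10⁴ = 621.3314 bp

spread=621.3314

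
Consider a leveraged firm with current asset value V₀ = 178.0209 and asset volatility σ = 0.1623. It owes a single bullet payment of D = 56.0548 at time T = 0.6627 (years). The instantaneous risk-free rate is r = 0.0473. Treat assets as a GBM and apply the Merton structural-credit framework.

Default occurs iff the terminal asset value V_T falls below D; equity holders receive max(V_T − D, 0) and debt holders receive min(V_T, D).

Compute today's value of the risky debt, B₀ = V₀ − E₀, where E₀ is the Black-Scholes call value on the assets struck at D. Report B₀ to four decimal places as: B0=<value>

d₁ = [ln(V₀/D) + (r + σ²/2)T] / (σ√T)
   = [ln(178.0209/56.0548) + (0.0473 + 0.5·0.1623²)·0.6627] / (0.1623·√0.6627)
   = [1.155571 + 0.040074] / 0.132123 = 9.049514
d₂ = d₁ − σ√T = 9.049514 − 0.132123 = 8.917392
N(d₁) = 1.000000,  N(d₂) = 1.000000,  e^(−rT) = 0.969140
E₀ = V₀·N(d₁) − D·e^(−rT)·N(d₂)
   = 178.0209·1.000000 − 56.0548·0.969140·1.000000 = 123.695925
B₀ = V₀ − E₀ = 178.0209 − 123.695925 = 54.324975

B0=54.3250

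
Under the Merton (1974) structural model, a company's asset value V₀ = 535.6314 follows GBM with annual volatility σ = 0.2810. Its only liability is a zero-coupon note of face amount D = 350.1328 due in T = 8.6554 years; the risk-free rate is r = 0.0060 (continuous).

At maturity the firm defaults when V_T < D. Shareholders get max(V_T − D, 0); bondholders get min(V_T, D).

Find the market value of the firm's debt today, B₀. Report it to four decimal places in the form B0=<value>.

d₁ = [ln(V₀/D) + (r + σ²/2)T] / (σ√T)
   = [ln(535.6314/350.1328) + (0.0060 + 0.5·0.2810²)·8.6554] / (0.2810·√8.6554)
   = [0.425134 + 0.393652] / 0.826704 = 0.990422
d₂ = d₁ − σ√T = 0.990422 − 0.826704 = 0.163718
N(d₁) = 0.839016,  N(d₂) = 0.565024,  e^(−rT) = 0.949393
E₀ = V₀·N(d₁) − D·e^(−rT)·N(d₂)
   = 535.6314·0.839016 − 350.1328·0.949393·0.565024 = 261.581809
B₀ = V₀ − E₀ = 535.6314 − 261.581809 = 274.049591

B0=274.0496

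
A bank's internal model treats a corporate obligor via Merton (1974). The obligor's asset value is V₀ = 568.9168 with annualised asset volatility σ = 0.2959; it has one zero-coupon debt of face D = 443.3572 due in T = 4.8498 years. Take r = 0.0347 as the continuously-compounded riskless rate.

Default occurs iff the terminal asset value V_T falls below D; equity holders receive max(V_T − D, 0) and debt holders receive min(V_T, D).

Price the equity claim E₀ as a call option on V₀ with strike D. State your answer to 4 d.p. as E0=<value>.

d₁ = [ln(V₀/D) + (r + σ²/2)T] / (σ√T)
   = [ln(568.9168/443.3572) + (0.0347 + 0.5·0.2959²)·4.8498] / (0.2959·√4.8498)
   = [0.249358 + 0.380605] / 0.651639 = 0.966737
d₂ = d₁ − σ√T = 0.966737 − 0.651639 = 0.315098
N(d₁) = 0.833162,  N(d₂) = 0.623656,  e^(−rT) = 0.845110
E₀ = V₀·N(d₁) − D·e^(−rT)·N(d₂)
   = 568.9168·0.833162 − 443.3572·0.845110·0.623656 = 240.324789

E0=240.3248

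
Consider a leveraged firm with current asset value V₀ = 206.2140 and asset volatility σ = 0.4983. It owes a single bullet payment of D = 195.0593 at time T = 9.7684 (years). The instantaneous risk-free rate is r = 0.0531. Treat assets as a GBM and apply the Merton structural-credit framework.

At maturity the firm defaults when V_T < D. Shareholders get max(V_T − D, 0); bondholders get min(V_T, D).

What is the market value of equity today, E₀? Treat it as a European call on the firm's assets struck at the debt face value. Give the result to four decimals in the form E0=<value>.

E0=140.7274

d₁ = [ln(V₀/D) + (r + σ²/2)T] / (σ√T)
   = [ln(206.2140/195.0593) + (0.0531 + 0.5·0.4983²)·9.7684] / (0.4983·√9.7684)
   = [0.055611 + 1.731463] / 1.557409 = 1.147466
d₂ = d₁ − σ√T = 1.147466 − 1.557409 = -0.409943
N(d₁) = 0.874406,  N(d₂) = 0.340924,  e^(−rT) = 0.595293
E₀ = V₀·N(d₁) − D·e^(−rT)·N(d₂)
   = 206.2140·0.874406 − 195.0593·0.595293·0.340924 = 140.727449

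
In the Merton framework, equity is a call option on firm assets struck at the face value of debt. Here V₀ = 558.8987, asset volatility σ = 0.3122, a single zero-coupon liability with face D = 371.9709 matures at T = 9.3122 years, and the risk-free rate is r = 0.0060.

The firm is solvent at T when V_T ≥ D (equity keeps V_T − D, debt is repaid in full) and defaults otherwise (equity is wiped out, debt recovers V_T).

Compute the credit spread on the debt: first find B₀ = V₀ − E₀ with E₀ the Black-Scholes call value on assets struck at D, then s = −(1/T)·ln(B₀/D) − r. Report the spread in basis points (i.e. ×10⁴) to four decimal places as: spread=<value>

spread=279.7242

d₁ = [ln(V₀/D) + (r + σ²/2)T] / (σ√T)
   = [ln(558.8987/371.9709) + (0.0060 + 0.5·0.3122²)·9.3122] / (0.3122·√9.3122)
   = [0.407153 + 0.509698] / 0.952706 = 0.962364
d₂ = d₁ − σ√T = 0.962364 − 0.952706 = 0.009658
N(d₁) = 0.832067,  N(d₂) = 0.503853,  e^(−rT) = 0.945659
E₀ = V₀·N(d₁) − D·e^(−rT)·N(d₂)
   = 558.8987·0.832067 − 371.9709·0.945659·0.503853 = 287.806871
B₀ = V₀ − E₀ = 558.8987 − 287.806871 = 271.091829
spread = −(1/T)·ln(B₀/D) − r = −(1/9.3122)·ln(271.091829/371.9709) − 0.0060 = 0.02797242
in basis points: 0.02797242 × 10⁴ = 279.7242 bp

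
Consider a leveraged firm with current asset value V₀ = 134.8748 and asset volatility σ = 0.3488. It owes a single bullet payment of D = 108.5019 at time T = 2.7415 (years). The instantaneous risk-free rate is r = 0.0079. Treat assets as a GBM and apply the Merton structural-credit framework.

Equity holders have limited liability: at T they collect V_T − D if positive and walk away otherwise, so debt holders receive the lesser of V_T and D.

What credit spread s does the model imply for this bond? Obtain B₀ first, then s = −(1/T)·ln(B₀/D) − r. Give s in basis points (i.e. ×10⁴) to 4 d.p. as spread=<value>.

spread=566.7302

d₁ = [ln(V₀/D) + (r + σ²/2)T] / (σ√T)
   = [ln(134.8748/108.5019) + (0.0079 + 0.5·0.3488²)·2.7415] / (0.3488·√2.7415)
   = [0.217579 + 0.188425] / 0.577525 = 0.703008
d₂ = d₁ − σ√T = 0.703008 − 0.577525 = 0.125483
N(d₁) = 0.758975,  N(d₂) = 0.549930,  e^(−rT) = 0.978575
E₀ = V₀·N(d₁) − D·e^(−rT)·N(d₂)
   = 134.8748·0.758975 − 108.5019·0.978575·0.549930 = 43.976549
B₀ = V₀ − E₀ = 134.8748 − 43.976549 = 90.898251
spread = −(1/T)·ln(B₀/D) − r = −(1/2.7415)·ln(90.898251/108.5019) − 0.0079 = 0.05667302
in basis points: 0.05667302 × 10⁴ = 566.7302 bp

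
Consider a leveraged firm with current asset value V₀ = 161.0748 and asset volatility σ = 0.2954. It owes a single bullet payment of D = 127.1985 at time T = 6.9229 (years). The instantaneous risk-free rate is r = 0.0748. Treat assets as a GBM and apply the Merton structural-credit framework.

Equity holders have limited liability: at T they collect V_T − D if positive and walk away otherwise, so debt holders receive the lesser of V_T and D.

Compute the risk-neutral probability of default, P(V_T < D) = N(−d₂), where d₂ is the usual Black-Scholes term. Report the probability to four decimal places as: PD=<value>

PD=0.2805

d₁ = [ln(V₀/D) + (r + σ²/2)T] / (σ√T)
   = [ln(161.0748/127.1985) + (0.0748 + 0.5·0.2954²)·6.9229] / (0.2954·√6.9229)
   = [0.236120 + 0.819883] / 0.777239 = 1.358660
d₂ = d₁ − σ√T = 1.358660 − 0.777239 = 0.581421
risk-neutral PD = N(−d₂) = N(-0.581421) = 0.280478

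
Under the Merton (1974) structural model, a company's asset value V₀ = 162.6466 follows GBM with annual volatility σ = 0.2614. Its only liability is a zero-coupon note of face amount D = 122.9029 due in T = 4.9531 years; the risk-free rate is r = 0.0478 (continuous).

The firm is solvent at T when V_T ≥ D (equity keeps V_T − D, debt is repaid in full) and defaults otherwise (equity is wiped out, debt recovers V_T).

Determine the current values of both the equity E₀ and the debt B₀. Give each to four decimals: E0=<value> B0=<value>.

d₁ = [ln(V₀/D) + (r + σ²/2)T] / (σ√T)
   = [ln(162.6466/122.9029) + (0.0478 + 0.5·0.2614²)·4.9531] / (0.2614·√4.9531)
   = [0.280185 + 0.405981] / 0.581760 = 1.179465
d₂ = d₁ − σ√T = 1.179465 − 0.581760 = 0.597704
N(d₁) = 0.880893,  N(d₂) = 0.724981,  e^(−rT) = 0.789182
E₀ = V₀·N(d₁) − D·e^(−rT)·N(d₂)
   = 162.6466·0.880893 − 122.9029·0.789182·0.724981 = 72.956366
B₀ = V₀ − E₀ = 162.6466 − 72.956366 = 89.690234

E0=72.9564 B0=89.6902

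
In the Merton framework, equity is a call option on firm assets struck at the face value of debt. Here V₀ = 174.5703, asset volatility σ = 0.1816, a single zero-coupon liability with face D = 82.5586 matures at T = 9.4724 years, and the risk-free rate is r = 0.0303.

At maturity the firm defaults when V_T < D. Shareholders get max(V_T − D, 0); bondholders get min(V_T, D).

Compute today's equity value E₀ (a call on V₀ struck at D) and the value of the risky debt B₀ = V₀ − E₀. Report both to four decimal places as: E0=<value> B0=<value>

E0=113.3133 B0=61.2570

d₁ = [ln(V₀/D) + (r + σ²/2)T] / (σ√T)
   = [ln(174.5703/82.5586) + (0.0303 + 0.5·0.1816²)·9.4724] / (0.1816·√9.4724)
   = [0.748819 + 0.443207] / 0.558915 = 2.132750
d₂ = d₁ − σ√T = 2.132750 − 0.558915 = 1.573834
N(d₁) = 0.983527,  N(d₂) = 0.942237,  e^(−rT) = 0.750501
E₀ = V₀·N(d₁) − D·e^(−rT)·N(d₂)
   = 174.5703·0.983527 − 82.5586·0.750501·0.942237 = 113.313326
B₀ = V₀ − E₀ = 174.5703 − 113.313326 = 61.256974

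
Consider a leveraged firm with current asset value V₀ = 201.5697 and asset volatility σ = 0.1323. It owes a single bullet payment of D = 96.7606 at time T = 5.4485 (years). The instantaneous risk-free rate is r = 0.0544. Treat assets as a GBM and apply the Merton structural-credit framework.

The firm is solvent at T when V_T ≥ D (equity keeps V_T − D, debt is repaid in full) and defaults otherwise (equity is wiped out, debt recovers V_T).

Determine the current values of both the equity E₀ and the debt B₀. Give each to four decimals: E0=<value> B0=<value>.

E0=129.6331 B0=71.9366

d₁ = [ln(V₀/D) + (r + σ²/2)T] / (σ√T)
   = [ln(201.5697/96.7606) + (0.0544 + 0.5·0.1323²)·5.4485] / (0.1323·√5.4485)
   = [0.733895 + 0.344082] / 0.308815 = 3.490689
d₂ = d₁ − σ√T = 3.490689 − 0.308815 = 3.181874
N(d₁) = 0.999759,  N(d₂) = 0.999268,  e^(−rT) = 0.743491
E₀ = V₀·N(d₁) − D·e^(−rT)·N(d₂)
   = 201.5697·0.999759 − 96.7606·0.743491·0.999268 = 129.633127
B₀ = V₀ − E₀ = 201.5697 − 129.633127 = 71.936573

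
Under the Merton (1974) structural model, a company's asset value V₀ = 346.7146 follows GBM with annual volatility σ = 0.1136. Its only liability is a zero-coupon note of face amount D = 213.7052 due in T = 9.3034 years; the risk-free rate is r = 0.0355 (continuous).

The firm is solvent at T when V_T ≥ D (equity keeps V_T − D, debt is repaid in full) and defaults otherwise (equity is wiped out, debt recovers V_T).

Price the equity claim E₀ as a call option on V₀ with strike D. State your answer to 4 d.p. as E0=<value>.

E0=193.3682

d₁ = [ln(V₀/D) + (r + σ²/2)T] / (σ√T)
   = [ln(346.7146/213.7052) + (0.0355 + 0.5·0.1136²)·9.3034] / (0.1136·√9.3034)
   = [0.483904 + 0.390301] / 0.346497 = 2.522982
d₂ = d₁ − σ√T = 2.522982 − 0.346497 = 2.176485
N(d₁) = 0.994182,  N(d₂) = 0.985241,  e^(−rT) = 0.718729
E₀ = V₀·N(d₁) − D·e^(−rT)·N(d₂)
   = 346.7146·0.994182 − 213.7052·0.718729·0.985241 = 193.368185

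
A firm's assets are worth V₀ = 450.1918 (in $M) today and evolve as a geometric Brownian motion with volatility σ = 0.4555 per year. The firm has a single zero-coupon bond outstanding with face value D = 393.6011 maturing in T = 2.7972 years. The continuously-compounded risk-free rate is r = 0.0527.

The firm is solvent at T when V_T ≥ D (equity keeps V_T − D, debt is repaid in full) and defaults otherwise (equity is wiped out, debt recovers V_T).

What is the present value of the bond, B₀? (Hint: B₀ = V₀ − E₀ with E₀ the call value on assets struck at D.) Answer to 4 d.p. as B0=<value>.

d₁ = [ln(V₀/D) + (r + σ²/2)T] / (σ√T)
   = [ln(450.1918/393.6011) + (0.0527 + 0.5·0.4555²)·2.7972] / (0.4555·√2.7972)
   = [0.134336 + 0.437594] / 0.761816 = 0.750746
d₂ = d₁ − σ√T = 0.750746 − 0.761816 = -0.011070
N(d₁) = 0.773597,  N(d₂) = 0.495584,  e^(−rT) = 0.862938
E₀ = V₀·N(d₁) − D·e^(−rT)·N(d₂)
   = 450.1918·0.773597 − 393.6011·0.862938·0.495584 = 179.940449
B₀ = V₀ − E₀ = 450.1918 − 179.940449 = 270.251351

B0=270.2514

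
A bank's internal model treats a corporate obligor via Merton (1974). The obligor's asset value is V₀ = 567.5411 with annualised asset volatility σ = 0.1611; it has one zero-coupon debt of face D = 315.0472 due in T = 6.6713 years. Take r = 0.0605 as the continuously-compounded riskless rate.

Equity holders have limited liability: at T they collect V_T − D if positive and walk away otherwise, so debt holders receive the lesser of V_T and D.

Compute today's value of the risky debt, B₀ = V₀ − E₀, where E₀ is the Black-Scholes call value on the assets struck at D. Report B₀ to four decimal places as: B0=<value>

d₁ = [ln(V₀/D) + (r + σ²/2)T] / (σ√T)
   = [ln(567.5411/315.0472) + (0.0605 + 0.5·0.1611²)·6.6713] / (0.1611·√6.6713)
   = [0.588591 + 0.490184] / 0.416103 = 2.592568
d₂ = d₁ − σ√T = 2.592568 − 0.416103 = 2.176465
N(d₁) = 0.995237,  N(d₂) = 0.985240,  e^(−rT) = 0.667902
E₀ = V₀·N(d₁) − D·e^(−rT)·N(d₂)
   = 567.5411·0.995237 − 315.0472·0.667902·0.985240 = 357.523006
B₀ = V₀ − E₀ = 567.5411 − 357.523006 = 210.018094

B0=210.0181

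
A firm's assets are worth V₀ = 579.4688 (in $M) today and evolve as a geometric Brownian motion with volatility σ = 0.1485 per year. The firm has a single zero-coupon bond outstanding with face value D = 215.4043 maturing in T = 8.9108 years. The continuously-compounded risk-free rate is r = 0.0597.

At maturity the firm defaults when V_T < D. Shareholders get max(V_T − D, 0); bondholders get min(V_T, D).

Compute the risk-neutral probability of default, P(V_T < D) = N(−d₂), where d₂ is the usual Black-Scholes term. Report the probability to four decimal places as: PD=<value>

PD=0.0007

d₁ = [ln(V₀/D) + (r + σ²/2)T] / (σ√T)
   = [ln(579.4688/215.4043) + (0.0597 + 0.5·0.1485²)·8.9108] / (0.1485·√8.9108)
   = [0.989595 + 0.630226] / 0.443287 = 3.654116
d₂ = d₁ − σ√T = 3.654116 − 0.443287 = 3.210829
risk-neutral PD = N(−d₂) = N(-3.210829) = 0.000662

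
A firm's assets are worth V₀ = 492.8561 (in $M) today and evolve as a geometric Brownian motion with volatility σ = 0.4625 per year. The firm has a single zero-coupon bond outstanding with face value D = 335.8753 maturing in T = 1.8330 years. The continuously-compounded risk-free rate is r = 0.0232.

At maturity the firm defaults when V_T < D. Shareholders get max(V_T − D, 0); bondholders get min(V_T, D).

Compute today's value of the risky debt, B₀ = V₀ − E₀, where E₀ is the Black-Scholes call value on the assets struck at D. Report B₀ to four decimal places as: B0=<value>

B0=286.0489

d₁ = [ln(V₀/D) + (r + σ²/2)T] / (σ√T)
   = [ln(492.8561/335.8753) + (0.0232 + 0.5·0.4625²)·1.8330] / (0.4625·√1.8330)
   = [0.383477 + 0.238571] / 0.626171 = 0.993415
d₂ = d₁ − σ√T = 0.993415 − 0.626171 = 0.367244
N(d₁) = 0.839746,  N(d₂) = 0.643282,  e^(−rT) = 0.958366
E₀ = V₀·N(d₁) − D·e^(−rT)·N(d₂)
   = 492.8561·0.839746 − 335.8753·0.958366·0.643282 = 206.807195
B₀ = V₀ − E₀ = 492.8561 − 206.807195 = 286.048905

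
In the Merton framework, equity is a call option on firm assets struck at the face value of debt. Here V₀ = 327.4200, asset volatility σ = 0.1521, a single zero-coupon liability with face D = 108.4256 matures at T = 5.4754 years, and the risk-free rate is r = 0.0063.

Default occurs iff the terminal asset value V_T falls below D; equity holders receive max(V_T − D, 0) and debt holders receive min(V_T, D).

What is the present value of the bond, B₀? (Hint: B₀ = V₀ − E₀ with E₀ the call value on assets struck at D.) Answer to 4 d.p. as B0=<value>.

d₁ = [ln(V₀/D) + (r + σ²/2)T] / (σ√T)
   = [ln(327.4200/108.4256) + (0.0063 + 0.5·0.1521²)·5.4754] / (0.1521·√5.4754)
   = [1.105180 + 0.097830] / 0.355907 = 3.380119
d₂ = d₁ − σ√T = 3.380119 − 0.355907 = 3.024211
N(d₁) = 0.999638,  N(d₂) = 0.998754,  e^(−rT) = 0.966093
E₀ = V₀·N(d₁) − D·e^(−rT)·N(d₂)
   = 327.4200·0.999638 − 108.4256·0.966093·0.998754 = 222.682716
B₀ = V₀ − E₀ = 327.4200 − 222.682716 = 104.737284

B0=104.7373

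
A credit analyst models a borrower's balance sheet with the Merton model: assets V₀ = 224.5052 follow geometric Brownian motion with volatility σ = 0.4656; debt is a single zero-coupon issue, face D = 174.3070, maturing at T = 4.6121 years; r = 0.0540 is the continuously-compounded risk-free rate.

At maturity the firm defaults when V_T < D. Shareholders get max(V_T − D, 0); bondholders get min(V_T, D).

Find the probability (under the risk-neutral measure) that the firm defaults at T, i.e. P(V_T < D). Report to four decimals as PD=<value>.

PD=0.4991

d₁ = [ln(V₀/D) + (r + σ²/2)T] / (σ√T)
   = [ln(224.5052/174.3070) + (0.0540 + 0.5·0.4656²)·4.6121] / (0.4656·√4.6121)
   = [0.253081 + 0.748967] / 0.999913 = 1.002134
d₂ = d₁ − σ√T = 1.002134 − 0.999913 = 0.002221
risk-neutral PD = N(−d₂) = N(-0.002221) = 0.499114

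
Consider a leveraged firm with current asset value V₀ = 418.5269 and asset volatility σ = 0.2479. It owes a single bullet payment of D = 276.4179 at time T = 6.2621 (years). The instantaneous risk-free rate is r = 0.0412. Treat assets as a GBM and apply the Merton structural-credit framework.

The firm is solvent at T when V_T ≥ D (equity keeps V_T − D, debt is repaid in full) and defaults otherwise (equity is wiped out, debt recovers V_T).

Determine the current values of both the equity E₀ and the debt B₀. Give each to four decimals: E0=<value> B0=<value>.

d₁ = [ln(V₀/D) + (r + σ²/2)T] / (σ√T)
   = [ln(418.5269/276.4179) + (0.0412 + 0.5·0.2479²)·6.2621] / (0.2479·√6.2621)
   = [0.414827 + 0.450415] / 0.620350 = 1.394766
d₂ = d₁ − σ√T = 1.394766 − 0.620350 = 0.774417
N(d₁) = 0.918457,  N(d₂) = 0.780658,  e^(−rT) = 0.772596
E₀ = V₀·N(d₁) − D·e^(−rT)·N(d₂)
   = 418.5269·0.918457 − 276.4179·0.772596·0.780658 = 217.682032
B₀ = V₀ − E₀ = 418.5269 − 217.682032 = 200.844868

E0=217.6820 B0=200.8449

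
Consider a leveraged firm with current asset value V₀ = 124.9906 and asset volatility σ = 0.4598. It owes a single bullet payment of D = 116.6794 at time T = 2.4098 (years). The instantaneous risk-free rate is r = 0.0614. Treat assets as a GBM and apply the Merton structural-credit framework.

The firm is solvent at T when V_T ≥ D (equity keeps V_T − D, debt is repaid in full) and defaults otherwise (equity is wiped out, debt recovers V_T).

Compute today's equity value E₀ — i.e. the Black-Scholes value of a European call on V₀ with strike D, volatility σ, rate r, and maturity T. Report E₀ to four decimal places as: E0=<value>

d₁ = [ln(V₀/D) + (r + σ²/2)T] / (σ√T)
   = [ln(124.9906/116.6794) + (0.0614 + 0.5·0.4598²)·2.4098] / (0.4598·√2.4098)
   = [0.068809 + 0.402697] / 0.713772 = 0.660583
d₂ = d₁ − σ√T = 0.660583 − 0.713772 = -0.053189
N(d₁) = 0.745560,  N(d₂) = 0.478791,  e^(−rT) = 0.862464
E₀ = V₀·N(d₁) − D·e^(−rT)·N(d₂)
   = 124.9906·0.745560 − 116.6794·0.862464·0.478791 = 45.006439

E0=45.0064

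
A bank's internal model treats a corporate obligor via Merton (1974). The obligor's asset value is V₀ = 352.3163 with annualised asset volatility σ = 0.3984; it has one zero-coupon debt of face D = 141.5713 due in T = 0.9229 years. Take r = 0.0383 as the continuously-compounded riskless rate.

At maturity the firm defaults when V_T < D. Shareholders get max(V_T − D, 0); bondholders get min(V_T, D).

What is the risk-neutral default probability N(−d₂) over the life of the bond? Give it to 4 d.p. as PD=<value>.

PD=0.0112

d₁ = [ln(V₀/D) + (r + σ²/2)T] / (σ√T)
   = [ln(352.3163/141.5713) + (0.0383 + 0.5·0.3984²)·0.9229] / (0.3984·√0.9229)
   = [0.911726 + 0.108590] / 0.382734 = 2.665863
d₂ = d₁ − σ√T = 2.665863 − 0.382734 = 2.283129
risk-neutral PD = N(−d₂) = N(-2.283129) = 0.011211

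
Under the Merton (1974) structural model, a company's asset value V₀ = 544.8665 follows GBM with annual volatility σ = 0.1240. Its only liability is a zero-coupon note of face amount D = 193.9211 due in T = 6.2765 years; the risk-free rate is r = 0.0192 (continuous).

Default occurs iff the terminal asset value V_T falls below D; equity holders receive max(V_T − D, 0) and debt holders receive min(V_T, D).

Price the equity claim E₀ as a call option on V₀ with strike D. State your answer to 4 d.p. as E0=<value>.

E0=372.9637

d₁ = [ln(V₀/D) + (r + σ²/2)T] / (σ√T)
   = [ln(544.8665/193.9211) + (0.0192 + 0.5·0.1240²)·6.2765] / (0.1240·√6.2765)
   = [1.033089 + 0.168763] / 0.310657 = 3.868749
d₂ = d₁ − σ√T = 3.868749 − 0.310657 = 3.558092
N(d₁) = 0.999945,  N(d₂) = 0.999813,  e^(−rT) = 0.886469
E₀ = V₀·N(d₁) − D·e^(−rT)·N(d₂)
   = 544.8665·0.999945 − 193.9211·0.886469·0.999813 = 372.963706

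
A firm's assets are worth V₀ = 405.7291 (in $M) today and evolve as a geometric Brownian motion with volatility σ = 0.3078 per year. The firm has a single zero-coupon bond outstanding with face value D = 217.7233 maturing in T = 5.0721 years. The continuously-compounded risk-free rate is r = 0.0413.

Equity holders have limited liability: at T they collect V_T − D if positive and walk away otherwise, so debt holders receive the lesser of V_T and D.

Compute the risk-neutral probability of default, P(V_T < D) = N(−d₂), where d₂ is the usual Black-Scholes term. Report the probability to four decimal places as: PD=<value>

PD=0.1967

d₁ = [ln(V₀/D) + (r + σ²/2)T] / (σ√T)
   = [ln(405.7291/217.7233) + (0.0413 + 0.5·0.3078²)·5.0721] / (0.3078·√5.0721)
   = [0.622461 + 0.449745] / 0.693206 = 1.546734
d₂ = d₁ − σ√T = 1.546734 − 0.693206 = 0.853528
risk-neutral PD = N(−d₂) = N(-0.853528) = 0.196683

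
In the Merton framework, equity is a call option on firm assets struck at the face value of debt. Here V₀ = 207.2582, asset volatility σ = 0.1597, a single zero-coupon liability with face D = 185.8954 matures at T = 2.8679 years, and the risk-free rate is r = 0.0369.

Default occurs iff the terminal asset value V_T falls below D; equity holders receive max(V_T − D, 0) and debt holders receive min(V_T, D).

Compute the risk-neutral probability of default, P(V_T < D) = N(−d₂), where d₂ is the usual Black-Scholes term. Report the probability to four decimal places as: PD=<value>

PD=0.2552

d₁ = [ln(V₀/D) + (r + σ²/2)T] / (σ√T)
   = [ln(207.2582/185.8954) + (0.0369 + 0.5·0.1597²)·2.8679] / (0.1597·√2.8679)
   = [0.108781 + 0.142397] / 0.270450 = 0.928742
d₂ = d₁ − σ√T = 0.928742 − 0.270450 = 0.658292
risk-neutral PD = N(−d₂) = N(-0.658292) = 0.255175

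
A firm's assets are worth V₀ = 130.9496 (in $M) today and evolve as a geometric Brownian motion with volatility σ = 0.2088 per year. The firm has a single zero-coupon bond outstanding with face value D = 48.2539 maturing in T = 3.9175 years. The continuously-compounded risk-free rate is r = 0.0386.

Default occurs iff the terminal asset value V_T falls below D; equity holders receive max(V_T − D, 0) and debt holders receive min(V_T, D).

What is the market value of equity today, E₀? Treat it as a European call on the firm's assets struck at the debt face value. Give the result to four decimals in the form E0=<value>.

d₁ = [ln(V₀/D) + (r + σ²/2)T] / (σ√T)
   = [ln(130.9496/48.2539) + (0.0386 + 0.5·0.2088²)·3.9175] / (0.2088·√3.9175)
   = [0.998336 + 0.236612] / 0.413271 = 2.988227
d₂ = d₁ − σ√T = 2.988227 − 0.413271 = 2.574956
N(d₁) = 0.998597,  N(d₂) = 0.994987,  e^(−rT) = 0.859662
E₀ = V₀·N(d₁) − D·e^(−rT)·N(d₂)
   = 130.9496·0.998597 − 48.2539·0.859662·0.994987 = 89.491747

E0=89.4917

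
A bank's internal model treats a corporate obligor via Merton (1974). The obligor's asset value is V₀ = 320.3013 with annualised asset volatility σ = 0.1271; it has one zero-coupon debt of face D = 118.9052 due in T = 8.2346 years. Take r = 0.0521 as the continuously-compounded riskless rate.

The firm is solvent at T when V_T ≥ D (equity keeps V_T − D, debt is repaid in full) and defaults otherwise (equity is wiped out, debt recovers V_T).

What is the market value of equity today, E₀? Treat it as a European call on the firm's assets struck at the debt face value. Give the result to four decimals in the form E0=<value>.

E0=242.8774

d₁ = [ln(V₀/D) + (r + σ²/2)T] / (σ√T)
   = [ln(320.3013/118.9052) + (0.0521 + 0.5·0.1271²)·8.2346] / (0.1271·√8.2346)
   = [0.990936 + 0.495535] / 0.364726 = 4.075581
d₂ = d₁ − σ√T = 4.075581 − 0.364726 = 3.710855
N(d₁) = 0.999977,  N(d₂) = 0.999897,  e^(−rT) = 0.651145
E₀ = V₀·N(d₁) − D·e^(−rT)·N(d₂)
   = 320.3013·0.999977 − 118.9052·0.651145·0.999897 = 242.877398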